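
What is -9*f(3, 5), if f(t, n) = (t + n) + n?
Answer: -117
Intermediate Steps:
f(t, n) = t + 2*n (f(t, n) = (n + t) + n = t + 2*n)
-9*f(3, 5) = -9*(3 + 2*5) = -9*(3 + 10) = -9*13 = -117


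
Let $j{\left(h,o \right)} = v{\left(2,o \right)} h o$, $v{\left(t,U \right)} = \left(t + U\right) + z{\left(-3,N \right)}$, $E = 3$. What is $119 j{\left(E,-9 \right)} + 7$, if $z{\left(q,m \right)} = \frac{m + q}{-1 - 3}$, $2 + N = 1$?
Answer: $19285$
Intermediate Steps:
$N = -1$ ($N = -2 + 1 = -1$)
$z{\left(q,m \right)} = - \frac{m}{4} - \frac{q}{4}$ ($z{\left(q,m \right)} = \frac{m + q}{-4} = \left(m + q\right) \left(- \frac{1}{4}\right) = - \frac{m}{4} - \frac{q}{4}$)
$v{\left(t,U \right)} = 1 + U + t$ ($v{\left(t,U \right)} = \left(t + U\right) - -1 = \left(U + t\right) + \left(\frac{1}{4} + \frac{3}{4}\right) = \left(U + t\right) + 1 = 1 + U + t$)
$j{\left(h,o \right)} = h o \left(3 + o\right)$ ($j{\left(h,o \right)} = \left(1 + o + 2\right) h o = \left(3 + o\right) h o = h \left(3 + o\right) o = h o \left(3 + o\right)$)
$119 j{\left(E,-9 \right)} + 7 = 119 \cdot 3 \left(-9\right) \left(3 - 9\right) + 7 = 119 \cdot 3 \left(-9\right) \left(-6\right) + 7 = 119 \cdot 162 + 7 = 19278 + 7 = 19285$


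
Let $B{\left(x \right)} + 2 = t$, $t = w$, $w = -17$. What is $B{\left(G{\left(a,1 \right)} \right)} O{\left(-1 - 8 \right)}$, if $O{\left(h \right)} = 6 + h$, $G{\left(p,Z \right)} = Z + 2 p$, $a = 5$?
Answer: $57$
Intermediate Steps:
$t = -17$
$B{\left(x \right)} = -19$ ($B{\left(x \right)} = -2 - 17 = -19$)
$B{\left(G{\left(a,1 \right)} \right)} O{\left(-1 - 8 \right)} = - 19 \left(6 - 9\right) = \left(-19\right) \left(-3\right) = 57$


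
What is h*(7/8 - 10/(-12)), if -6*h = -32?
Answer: 82/9 ≈ 9.1111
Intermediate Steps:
h = 16/3 (h = -1/6*(-32) = 16/3 ≈ 5.3333)
h*(7/8 - 10/(-12)) = 16*(7/8 - 10/(-12))/3 = 16*(7*(1/8) - 10*(-1/12))/3 = 16*(7/8 + 5/6)/3 = (16/3)*(41/24) = 82/9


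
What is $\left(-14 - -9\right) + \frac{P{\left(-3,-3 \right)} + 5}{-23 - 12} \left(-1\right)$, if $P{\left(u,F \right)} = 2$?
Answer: $- \frac{24}{5} \approx -4.8$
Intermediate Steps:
$\left(-14 - -9\right) + \frac{P{\left(-3,-3 \right)} + 5}{-23 - 12} \left(-1\right) = \left(-14 - -9\right) + \frac{2 + 5}{-23 - 12} \left(-1\right) = \left(-14 + 9\right) + \frac{7}{-35} \left(-1\right) = -5 + 7 \left(- \frac{1}{35}\right) \left(-1\right) = -5 - - \frac{1}{5} = -5 + \frac{1}{5} = - \frac{24}{5}$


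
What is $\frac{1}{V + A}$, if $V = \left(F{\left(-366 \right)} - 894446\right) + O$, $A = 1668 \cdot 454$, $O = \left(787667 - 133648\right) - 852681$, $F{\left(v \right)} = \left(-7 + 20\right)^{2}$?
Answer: $- \frac{1}{335667} \approx -2.9791 \cdot 10^{-6}$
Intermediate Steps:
$F{\left(v \right)} = 169$ ($F{\left(v \right)} = 13^{2} = 169$)
$O = -198662$ ($O = 654019 - 852681 = -198662$)
$A = 757272$
$V = -1092939$ ($V = \left(169 - 894446\right) - 198662 = -894277 - 198662 = -1092939$)
$\frac{1}{V + A} = \frac{1}{-1092939 + 757272} = \frac{1}{-335667} = - \frac{1}{335667}$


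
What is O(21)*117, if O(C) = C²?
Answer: 51597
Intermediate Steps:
O(21)*117 = 21²*117 = 441*117 = 51597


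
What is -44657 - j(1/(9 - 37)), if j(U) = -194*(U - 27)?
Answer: -698627/14 ≈ -49902.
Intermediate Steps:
j(U) = 5238 - 194*U (j(U) = -194*(-27 + U) = 5238 - 194*U)
-44657 - j(1/(9 - 37)) = -44657 - (5238 - 194/(9 - 37)) = -44657 - (5238 - 194/(-28)) = -44657 - (5238 - 194*(-1/28)) = -44657 - (5238 + 97/14) = -44657 - 1*73429/14 = -44657 - 73429/14 = -698627/14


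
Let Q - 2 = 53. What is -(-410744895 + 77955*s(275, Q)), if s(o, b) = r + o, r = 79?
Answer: 383148825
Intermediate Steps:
Q = 55 (Q = 2 + 53 = 55)
s(o, b) = 79 + o
-(-410744895 + 77955*s(275, Q)) = -77955/(1/(-5269 + (79 + 275))) = -77955/(1/(-5269 + 354)) = -77955/(1/(-4915)) = -77955/(-1/4915) = -77955*(-4915) = 383148825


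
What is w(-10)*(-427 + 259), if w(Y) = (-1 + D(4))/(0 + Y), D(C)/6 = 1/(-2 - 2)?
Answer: -42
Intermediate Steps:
D(C) = -3/2 (D(C) = 6/(-2 - 2) = 6/(-4) = 6*(-¼) = -3/2)
w(Y) = -5/(2*Y) (w(Y) = (-1 - 3/2)/(0 + Y) = -5/(2*Y))
w(-10)*(-427 + 259) = (-5/2/(-10))*(-427 + 259) = -5/2*(-⅒)*(-168) = (¼)*(-168) = -42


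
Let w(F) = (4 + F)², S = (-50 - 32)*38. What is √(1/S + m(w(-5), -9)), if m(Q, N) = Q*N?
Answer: I*√21847055/1558 ≈ 3.0001*I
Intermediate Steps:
S = -3116 (S = -82*38 = -3116)
m(Q, N) = N*Q
√(1/S + m(w(-5), -9)) = √(1/(-3116) - 9*(4 - 5)²) = √(-1/3116 - 9*(-1)²) = √(-1/3116 - 9*1) = √(-1/3116 - 9) = √(-28045/3116) = I*√21847055/1558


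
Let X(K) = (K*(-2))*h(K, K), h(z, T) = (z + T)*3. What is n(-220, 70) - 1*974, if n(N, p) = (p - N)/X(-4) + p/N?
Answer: -1030475/1056 ≈ -975.83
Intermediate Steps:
h(z, T) = 3*T + 3*z (h(z, T) = (T + z)*3 = 3*T + 3*z)
X(K) = -12*K**2 (X(K) = (K*(-2))*(3*K + 3*K) = (-2*K)*(6*K) = -12*K**2)
n(N, p) = -p/192 + N/192 + p/N (n(N, p) = (p - N)/((-12*(-4)**2)) + p/N = (p - N)/((-12*16)) + p/N = (p - N)/(-192) + p/N = (p - N)*(-1/192) + p/N = (-p/192 + N/192) + p/N = -p/192 + N/192 + p/N)
n(-220, 70) - 1*974 = (70 + (1/192)*(-220)*(-220 - 1*70))/(-220) - 1*974 = -(70 + (1/192)*(-220)*(-220 - 70))/220 - 974 = -(70 + (1/192)*(-220)*(-290))/220 - 974 = -(70 + 7975/24)/220 - 974 = -1/220*9655/24 - 974 = -1931/1056 - 974 = -1030475/1056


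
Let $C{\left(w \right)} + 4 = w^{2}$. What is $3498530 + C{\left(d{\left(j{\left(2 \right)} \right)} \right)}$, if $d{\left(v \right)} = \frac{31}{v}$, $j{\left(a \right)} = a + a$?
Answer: $\frac{55977377}{16} \approx 3.4986 \cdot 10^{6}$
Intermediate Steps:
$j{\left(a \right)} = 2 a$
$C{\left(w \right)} = -4 + w^{2}$
$3498530 + C{\left(d{\left(j{\left(2 \right)} \right)} \right)} = 3498530 - \left(4 - \left(\frac{31}{2 \cdot 2}\right)^{2}\right) = 3498530 - \left(4 - \left(\frac{31}{4}\right)^{2}\right) = 3498530 + \left(-4 + \frac{961}{16}\right) = 3498530 + \frac{897}{16} = \frac{55977377}{16}$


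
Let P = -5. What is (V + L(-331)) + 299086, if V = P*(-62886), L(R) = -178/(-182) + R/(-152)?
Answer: 8486196961/13832 ≈ 6.1352e+5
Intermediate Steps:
L(R) = 89/91 - R/152 (L(R) = -178*(-1/182) + R*(-1/152) = 89/91 - R/152)
V = 314430 (V = -5*(-62886) = 314430)
(V + L(-331)) + 299086 = (314430 + (89/91 - 1/152*(-331))) + 299086 = (314430 + (89/91 + 331/152)) + 299086 = (314430 + 43649/13832) + 299086 = 4349239409/13832 + 299086 = 8486196961/13832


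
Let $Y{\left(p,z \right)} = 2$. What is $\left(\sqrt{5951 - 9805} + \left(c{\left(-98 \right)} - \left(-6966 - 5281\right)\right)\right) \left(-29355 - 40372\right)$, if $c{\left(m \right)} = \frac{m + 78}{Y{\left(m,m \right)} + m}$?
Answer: $- \frac{20495066291}{24} - 69727 i \sqrt{3854} \approx -8.5396 \cdot 10^{8} - 4.3287 \cdot 10^{6} i$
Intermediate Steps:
$c{\left(m \right)} = \frac{78 + m}{2 + m}$ ($c{\left(m \right)} = \frac{m + 78}{2 + m} = \frac{78 + m}{2 + m}$)
$\left(\sqrt{5951 - 9805} + \left(c{\left(-98 \right)} - \left(-6966 - 5281\right)\right)\right) \left(-29355 - 40372\right) = \left(\sqrt{5951 - 9805} + \left(\frac{78 - 98}{2 - 98} - \left(-6966 - 5281\right)\right)\right) \left(-29355 - 40372\right) = \left(\sqrt{-3854} + \left(\frac{1}{-96} \left(-20\right) - -12247\right)\right) \left(-69727\right) = \left(i \sqrt{3854} + \left(\left(- \frac{1}{96}\right) \left(-20\right) + 12247\right)\right) \left(-69727\right) = \left(i \sqrt{3854} + \left(\frac{5}{24} + 12247\right)\right) \left(-69727\right) = \left(i \sqrt{3854} + \frac{293933}{24}\right) \left(-69727\right) = \left(\frac{293933}{24} + i \sqrt{3854}\right) \left(-69727\right) = - \frac{20495066291}{24} - 69727 i \sqrt{3854}$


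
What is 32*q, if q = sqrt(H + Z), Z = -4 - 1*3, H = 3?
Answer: 64*I ≈ 64.0*I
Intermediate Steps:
Z = -7 (Z = -4 - 3 = -7)
q = 2*I (q = sqrt(3 - 7) = sqrt(-4) = 2*I ≈ 2.0*I)
32*q = 32*(2*I) = 64*I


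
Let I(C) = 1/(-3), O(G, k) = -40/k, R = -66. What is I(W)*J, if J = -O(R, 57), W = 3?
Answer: -40/171 ≈ -0.23392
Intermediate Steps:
I(C) = -1/3
J = 40/57 (J = -(-40)/57 = -1*(-40/57) = 40/57 ≈ 0.70175)
I(W)*J = -1/3*40/57 = -40/171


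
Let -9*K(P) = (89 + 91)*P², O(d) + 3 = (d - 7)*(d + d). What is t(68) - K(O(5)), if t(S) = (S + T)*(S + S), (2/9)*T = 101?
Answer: 81640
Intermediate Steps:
O(d) = -3 + 2*d*(-7 + d) (O(d) = -3 + (d - 7)*(d + d) = -3 + (-7 + d)*(2*d) = -3 + 2*d*(-7 + d))
T = 909/2 (T = (9/2)*101 = 909/2 ≈ 454.50)
K(P) = -20*P² (K(P) = -(89 + 91)*P²/9 = -20*P²)
t(S) = 2*S*(909/2 + S) (t(S) = (S + 909/2)*(S + S) = (909/2 + S)*(2*S) = 2*S*(909/2 + S))
t(68) - K(O(5)) = 68*(909 + 2*68) - (-20)*(-3 - 14*5 + 2*5²)² = 68*(909 + 136) - (-20)*(-3 - 70 + 2*25)² = 68*1045 - (-20)*(-3 - 70 + 50)² = 71060 - (-20)*(-23)² = 71060 - (-20)*529 = 71060 - 1*(-10580) = 71060 + 10580 = 81640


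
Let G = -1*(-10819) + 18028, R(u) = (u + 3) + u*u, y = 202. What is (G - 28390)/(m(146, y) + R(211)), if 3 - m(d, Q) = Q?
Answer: 457/44536 ≈ 0.010261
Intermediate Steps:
m(d, Q) = 3 - Q
R(u) = 3 + u + u² (R(u) = (3 + u) + u² = 3 + u + u²)
G = 28847 (G = 10819 + 18028 = 28847)
(G - 28390)/(m(146, y) + R(211)) = (28847 - 28390)/((3 - 1*202) + (3 + 211 + 211²)) = 457/((3 - 202) + (3 + 211 + 44521)) = 457/(-199 + 44735) = 457/44536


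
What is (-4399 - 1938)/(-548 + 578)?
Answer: -6337/30 ≈ -211.23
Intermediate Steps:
(-4399 - 1938)/(-548 + 578) = -6337/30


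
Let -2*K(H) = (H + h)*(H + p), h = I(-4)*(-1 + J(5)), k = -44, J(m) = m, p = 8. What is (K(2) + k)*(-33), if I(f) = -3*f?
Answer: 9702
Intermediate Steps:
h = 48 (h = (-3*(-4))*(-1 + 5) = 12*4 = 48)
K(H) = -(8 + H)*(48 + H)/2 (K(H) = -(H + 48)*(H + 8)/2 = -(48 + H)*(8 + H)/2 = -(8 + H)*(48 + H)/2)
(K(2) + k)*(-33) = ((-192 - 28*2 - ½*2²) - 44)*(-33) = ((-192 - 56 - ½*4) - 44)*(-33) = ((-192 - 56 - 2) - 44)*(-33) = (-250 - 44)*(-33) = -294*(-33) = 9702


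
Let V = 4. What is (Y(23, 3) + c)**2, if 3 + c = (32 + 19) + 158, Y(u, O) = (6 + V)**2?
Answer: 93636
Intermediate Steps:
Y(u, O) = 100 (Y(u, O) = (6 + 4)**2 = 10**2 = 100)
c = 206 (c = -3 + ((32 + 19) + 158) = -3 + (51 + 158) = -3 + 209 = 206)
(Y(23, 3) + c)**2 = (100 + 206)**2 = 306**2 = 93636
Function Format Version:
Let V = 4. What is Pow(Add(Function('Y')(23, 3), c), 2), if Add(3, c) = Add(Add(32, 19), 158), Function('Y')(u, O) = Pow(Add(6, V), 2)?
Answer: 93636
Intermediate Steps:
Function('Y')(u, O) = 100 (Function('Y')(u, O) = Pow(Add(6, 4), 2) = Pow(10, 2) = 100)
c = 206 (c = Add(-3, Add(Add(32, 19), 158)) = Add(-3, Add(51, 158)) = Add(-3, 209) = 206)
Pow(Add(Function('Y')(23, 3), c), 2) = Pow(Add(100, 206), 2) = Pow(306, 2) = 93636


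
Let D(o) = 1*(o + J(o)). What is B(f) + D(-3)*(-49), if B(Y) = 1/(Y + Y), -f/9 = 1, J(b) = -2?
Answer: 4409/18 ≈ 244.94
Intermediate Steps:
D(o) = -2 + o (D(o) = 1*(o - 2) = 1*(-2 + o) = -2 + o)
f = -9 (f = -9*1 = -9)
B(Y) = 1/(2*Y)
B(f) + D(-3)*(-49) = (1/2)/(-9) + (-2 - 3)*(-49) = (1/2)*(-1/9) - 5*(-49) = -1/18 + 245 = 4409/18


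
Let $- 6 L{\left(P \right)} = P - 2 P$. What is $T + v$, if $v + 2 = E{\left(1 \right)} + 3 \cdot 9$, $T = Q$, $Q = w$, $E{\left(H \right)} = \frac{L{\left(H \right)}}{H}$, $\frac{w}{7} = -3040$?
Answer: $- \frac{127529}{6} \approx -21255.0$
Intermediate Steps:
$L{\left(P \right)} = \frac{P}{6}$ ($L{\left(P \right)} = - \frac{P - 2 P}{6} = - \frac{\left(-1\right) P}{6} = \frac{P}{6}$)
$w = -21280$ ($w = 7 \left(-3040\right) = -21280$)
$E{\left(H \right)} = \frac{1}{6}$ ($E{\left(H \right)} = \frac{\frac{1}{6} H}{H} = \frac{1}{6}$)
$Q = -21280$
$T = -21280$
$v = \frac{151}{6}$ ($v = -2 + \left(\frac{1}{6} + 3 \cdot 9\right) = -2 + \left(\frac{1}{6} + 27\right) = -2 + \frac{163}{6} = \frac{151}{6} \approx 25.167$)
$T + v = -21280 + \frac{151}{6} = - \frac{127529}{6}$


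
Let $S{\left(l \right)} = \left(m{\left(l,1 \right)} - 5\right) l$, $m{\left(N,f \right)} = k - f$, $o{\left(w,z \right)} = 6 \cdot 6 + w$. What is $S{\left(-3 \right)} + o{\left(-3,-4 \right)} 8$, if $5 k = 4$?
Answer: $\frac{1398}{5} \approx 279.6$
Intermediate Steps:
$k = \frac{4}{5}$ ($k = \frac{1}{5} \cdot 4 = \frac{4}{5} \approx 0.8$)
$o{\left(w,z \right)} = 36 + w$
$m{\left(N,f \right)} = \frac{4}{5} - f$
$S{\left(l \right)} = - \frac{26 l}{5}$ ($S{\left(l \right)} = \left(\left(\frac{4}{5} - 1\right) - 5\right) l = \left(- \frac{1}{5} - 5\right) l = - \frac{26 l}{5}$)
$S{\left(-3 \right)} + o{\left(-3,-4 \right)} 8 = \left(- \frac{26}{5}\right) \left(-3\right) + \left(36 - 3\right) 8 = \frac{78}{5} + 33 \cdot 8 = \frac{78}{5} + 264 = \frac{1398}{5}$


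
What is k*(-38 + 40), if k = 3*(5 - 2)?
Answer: 18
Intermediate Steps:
k = 9 (k = 3*3 = 9)
k*(-38 + 40) = 9*(-38 + 40) = 9*2 = 18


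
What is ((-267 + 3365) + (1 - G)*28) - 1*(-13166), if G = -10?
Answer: 16572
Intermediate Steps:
((-267 + 3365) + (1 - G)*28) - 1*(-13166) = ((-267 + 3365) + (1 - 1*(-10))*28) - 1*(-13166) = (3098 + (1 + 10)*28) + 13166 = (3098 + 11*28) + 13166 = (3098 + 308) + 13166 = 3406 + 13166 = 16572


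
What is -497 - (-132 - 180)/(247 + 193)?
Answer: -27296/55 ≈ -496.29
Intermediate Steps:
-497 - (-132 - 180)/(247 + 193) = -497 - (-312)/440 = -497 - 1*(-39/55) = -497 + 39/55 = -27296/55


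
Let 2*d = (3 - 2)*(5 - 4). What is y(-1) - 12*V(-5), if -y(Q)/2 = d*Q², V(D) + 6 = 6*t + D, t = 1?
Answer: 59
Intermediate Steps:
d = ½ (d = ((3 - 2)*(5 - 4))/2 = (1*1)/2 = (½)*1 = ½ ≈ 0.50000)
V(D) = D (V(D) = -6 + (6*1 + D) = -6 + (6 + D) = D)
y(Q) = -Q²
y(-1) - 12*V(-5) = -1*(-1)² - 12*(-5) = -1*1 + 60 = -1 + 60 = 59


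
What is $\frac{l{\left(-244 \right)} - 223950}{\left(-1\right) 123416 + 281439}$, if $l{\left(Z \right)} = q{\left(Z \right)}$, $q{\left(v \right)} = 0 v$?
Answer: $- \frac{223950}{158023} \approx -1.4172$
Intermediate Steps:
$q{\left(v \right)} = 0$
$l{\left(Z \right)} = 0$
$\frac{l{\left(-244 \right)} - 223950}{\left(-1\right) 123416 + 281439} = \frac{0 - 223950}{\left(-1\right) 123416 + 281439} = - \frac{223950}{-123416 + 281439} = - \frac{223950}{158023}$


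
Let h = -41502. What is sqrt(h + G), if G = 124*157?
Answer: I*sqrt(22034) ≈ 148.44*I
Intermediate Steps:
G = 19468
sqrt(h + G) = sqrt(-41502 + 19468) = sqrt(-22034) = I*sqrt(22034)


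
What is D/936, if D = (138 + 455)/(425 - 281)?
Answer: 593/134784 ≈ 0.0043996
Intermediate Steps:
D = 593/144 ≈ 4.1181
D/936 = (593/144)/936 = (593/144)*(1/936) = 593/134784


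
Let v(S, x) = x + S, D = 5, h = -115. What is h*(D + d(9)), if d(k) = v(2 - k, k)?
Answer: -805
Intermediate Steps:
v(S, x) = S + x
d(k) = 2 (d(k) = (2 - k) + k = 2)
h*(D + d(9)) = -115*(5 + 2) = -115*7 = -805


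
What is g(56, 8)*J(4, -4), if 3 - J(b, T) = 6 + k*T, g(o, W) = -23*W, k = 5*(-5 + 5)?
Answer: 552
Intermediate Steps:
k = 0 (k = 5*0 = 0)
J(b, T) = -3 (J(b, T) = 3 - (6 + 0*T) = 3 - (6 + 0) = 3 - 1*6 = 3 - 6 = -3)
g(56, 8)*J(4, -4) = -23*8*(-3) = -184*(-3) = 552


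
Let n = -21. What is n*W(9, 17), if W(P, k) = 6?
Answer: -126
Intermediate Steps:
n*W(9, 17) = -21*6 = -126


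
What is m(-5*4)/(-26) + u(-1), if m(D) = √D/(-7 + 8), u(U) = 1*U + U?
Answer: -2 - I*√5/13 ≈ -2.0 - 0.17201*I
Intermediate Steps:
u(U) = 2*U (u(U) = U + U = 2*U)
m(D) = √D (m(D) = √D/1 = 1*√D = √D)
m(-5*4)/(-26) + u(-1) = √(-5*4)/(-26) + 2*(-1) = -I*√5/13 - 2 = -2 - I*√5/13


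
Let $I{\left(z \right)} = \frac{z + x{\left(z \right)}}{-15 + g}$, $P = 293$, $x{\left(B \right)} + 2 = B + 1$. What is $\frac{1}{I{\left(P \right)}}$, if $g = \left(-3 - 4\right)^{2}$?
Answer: $\frac{34}{585} \approx 0.05812$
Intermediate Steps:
$x{\left(B \right)} = -1 + B$ ($x{\left(B \right)} = -2 + \left(B + 1\right) = -2 + \left(1 + B\right) = -1 + B$)
$g = 49$ ($g = \left(-7\right)^{2} = 49$)
$I{\left(z \right)} = - \frac{1}{34} + \frac{z}{17}$ ($I{\left(z \right)} = \frac{z + \left(-1 + z\right)}{-15 + 49} = \frac{-1 + 2 z}{34} = \left(-1 + 2 z\right) \frac{1}{34} = - \frac{1}{34} + \frac{z}{17}$)
$\frac{1}{I{\left(P \right)}} = \frac{1}{- \frac{1}{34} + \frac{1}{17} \cdot 293} = \frac{1}{- \frac{1}{34} + \frac{293}{17}} = \frac{1}{\frac{585}{34}} = \frac{34}{585}$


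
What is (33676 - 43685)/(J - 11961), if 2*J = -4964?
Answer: 10009/14443 ≈ 0.69300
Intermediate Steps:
J = -2482 (J = (1/2)*(-4964) = -2482)
(33676 - 43685)/(J - 11961) = (33676 - 43685)/(-2482 - 11961) = -10009/(-14443) = -10009*(-1/14443) = 10009/14443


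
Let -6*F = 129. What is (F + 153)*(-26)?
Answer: -3419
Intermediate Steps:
F = -43/2 (F = -⅙*129 = -43/2 ≈ -21.500)
(F + 153)*(-26) = (-43/2 + 153)*(-26) = (263/2)*(-26) = -3419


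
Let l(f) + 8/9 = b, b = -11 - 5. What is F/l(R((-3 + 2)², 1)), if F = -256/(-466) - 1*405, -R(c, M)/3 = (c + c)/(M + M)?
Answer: 848133/35416 ≈ 23.948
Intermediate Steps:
b = -16
R(c, M) = -3*c/M (R(c, M) = -3*(c + c)/(M + M) = -3*2*c/(2*M) = -3*2*c*1/(2*M) = -3*c/M)
l(f) = -152/9 (l(f) = -8/9 - 16 = -152/9)
F = -94237/233 (F = -256*(-1/466) - 405 = 128/233 - 405 = -94237/233 ≈ -404.45)
F/l(R((-3 + 2)², 1)) = -94237/(233*(-152/9)) = -94237/233*(-9/152) = 848133/35416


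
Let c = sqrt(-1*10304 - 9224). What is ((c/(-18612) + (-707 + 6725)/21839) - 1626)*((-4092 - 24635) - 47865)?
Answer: 2719337380032/21839 + 38296*I*sqrt(4882)/4653 ≈ 1.2452e+8 + 575.07*I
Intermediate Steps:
c = 2*I*sqrt(4882) (c = sqrt(-10304 - 9224) = sqrt(-19528) = 2*I*sqrt(4882) ≈ 139.74*I)
((c/(-18612) + (-707 + 6725)/21839) - 1626)*((-4092 - 24635) - 47865) = (((2*I*sqrt(4882))/(-18612) + (-707 + 6725)/21839) - 1626)*((-4092 - 24635) - 47865) = (((2*I*sqrt(4882))*(-1/18612) + 6018*(1/21839)) - 1626)*(-28727 - 47865) = ((-I*sqrt(4882)/9306 + 6018/21839) - 1626)*(-76592) = ((6018/21839 - I*sqrt(4882)/9306) - 1626)*(-76592) = (-35504196/21839 - I*sqrt(4882)/9306)*(-76592) = 2719337380032/21839 + 38296*I*sqrt(4882)/4653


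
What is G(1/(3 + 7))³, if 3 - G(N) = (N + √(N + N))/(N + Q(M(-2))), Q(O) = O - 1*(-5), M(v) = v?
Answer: 784208/29791 - 50824*√5/29791 ≈ 22.509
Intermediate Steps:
Q(O) = 5 + O (Q(O) = O + 5 = 5 + O)
G(N) = 3 - (N + √2*√N)/(3 + N) (G(N) = 3 - (N + √(N + N))/(N + (5 - 2)) = 3 - (N + √(2*N))/(N + 3) = 3 - (N + √2*√N)/(3 + N))
G(1/(3 + 7))³ = ((9 + 2/(3 + 7) - √2*√(1/(3 + 7)))/(3 + 1/(3 + 7)))³ = ((9 + 2/10 - √2*√(1/10))/(3 + 1/10))³ = ((9 + 2*(⅒) - √2*√(⅒))/(3 + ⅒))³ = ((9 + ⅕ - √2*√10/10)/(31/10))³ = (10*(9 + ⅕ - √5/5)/31)³ = (10*(46/5 - √5/5)/31)³ = (92/31 - 2*√5/31)³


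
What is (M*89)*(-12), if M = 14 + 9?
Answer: -24564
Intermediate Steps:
M = 23
(M*89)*(-12) = (23*89)*(-12) = 2047*(-12) = -24564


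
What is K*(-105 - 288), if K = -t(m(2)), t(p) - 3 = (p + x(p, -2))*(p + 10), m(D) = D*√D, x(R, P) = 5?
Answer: 23973 + 11790*√2 ≈ 40647.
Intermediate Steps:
m(D) = D^(3/2)
t(p) = 3 + (5 + p)*(10 + p) (t(p) = 3 + (p + 5)*(p + 10) = 3 + (5 + p)*(10 + p))
K = -61 - 30*√2 (K = -(53 + (2^(3/2))² + 15*2^(3/2)) = -(53 + (2*√2)² + 15*(2*√2)) = -(53 + 8 + 30*√2) = -(61 + 30*√2) = -61 - 30*√2 ≈ -103.43)
K*(-105 - 288) = (-61 - 30*√2)*(-105 - 288) = (-61 - 30*√2)*(-393) = 23973 + 11790*√2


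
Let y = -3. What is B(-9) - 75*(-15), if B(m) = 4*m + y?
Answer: 1086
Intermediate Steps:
B(m) = -3 + 4*m (B(m) = 4*m - 3 = -3 + 4*m)
B(-9) - 75*(-15) = (-3 + 4*(-9)) - 75*(-15) = (-3 - 36) + 1125 = -39 + 1125 = 1086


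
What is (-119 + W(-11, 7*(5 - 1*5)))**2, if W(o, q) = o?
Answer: 16900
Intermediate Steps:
(-119 + W(-11, 7*(5 - 1*5)))**2 = (-119 - 11)**2 = (-130)**2 = 16900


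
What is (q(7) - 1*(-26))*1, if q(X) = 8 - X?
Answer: 27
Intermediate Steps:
(q(7) - 1*(-26))*1 = ((8 - 1*7) - 1*(-26))*1 = ((8 - 7) + 26)*1 = (1 + 26)*1 = 27*1 = 27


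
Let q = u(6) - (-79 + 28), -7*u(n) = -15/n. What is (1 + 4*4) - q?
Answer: -481/14 ≈ -34.357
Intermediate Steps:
u(n) = 15/(7*n) (u(n) = -(-15)/(7*n) = 15/(7*n))
q = 719/14 (q = (15/7)/6 - (-79 + 28) = (15/7)*(1/6) - 1*(-51) = 5/14 + 51 = 719/14 ≈ 51.357)
(1 + 4*4) - q = (1 + 4*4) - 1*719/14 = (1 + 16) - 719/14 = 17 - 719/14 = -481/14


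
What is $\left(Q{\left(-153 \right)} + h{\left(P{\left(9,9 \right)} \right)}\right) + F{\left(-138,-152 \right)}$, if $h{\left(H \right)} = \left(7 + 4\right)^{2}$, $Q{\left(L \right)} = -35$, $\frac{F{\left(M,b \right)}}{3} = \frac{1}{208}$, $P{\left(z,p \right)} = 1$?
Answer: $\frac{17891}{208} \approx 86.014$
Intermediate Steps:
$F{\left(M,b \right)} = \frac{3}{208}$
$h{\left(H \right)} = 121$ ($h{\left(H \right)} = 11^{2} = 121$)
$\left(Q{\left(-153 \right)} + h{\left(P{\left(9,9 \right)} \right)}\right) + F{\left(-138,-152 \right)} = \left(-35 + 121\right) + \frac{3}{208} = 86 + \frac{3}{208} = \frac{17891}{208}$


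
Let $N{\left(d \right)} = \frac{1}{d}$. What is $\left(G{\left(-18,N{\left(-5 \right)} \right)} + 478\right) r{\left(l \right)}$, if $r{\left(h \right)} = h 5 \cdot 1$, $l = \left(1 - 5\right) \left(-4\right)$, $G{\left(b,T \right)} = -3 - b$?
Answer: $39440$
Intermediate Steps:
$l = 16$ ($l = \left(1 - 5\right) \left(-4\right) = \left(-4\right) \left(-4\right) = 16$)
$r{\left(h \right)} = 5 h$ ($r{\left(h \right)} = 5 h 1 = 5 h$)
$\left(G{\left(-18,N{\left(-5 \right)} \right)} + 478\right) r{\left(l \right)} = \left(\left(-3 - -18\right) + 478\right) 5 \cdot 16 = \left(\left(-3 + 18\right) + 478\right) 80 = \left(15 + 478\right) 80 = 493 \cdot 80 = 39440$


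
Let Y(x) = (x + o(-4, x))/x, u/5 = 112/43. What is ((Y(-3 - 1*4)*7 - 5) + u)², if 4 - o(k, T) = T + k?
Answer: 1/1849 ≈ 0.00054083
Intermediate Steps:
o(k, T) = 4 - T - k (o(k, T) = 4 - (T + k) = 4 + (-T - k) = 4 - T - k)
u = 560/43 (u = 5*(112/43) = 560/43 ≈ 13.023)
Y(x) = 8/x (Y(x) = (x + (4 - x - 1*(-4)))/x = (x + (4 - x + 4))/x = (x + (8 - x))/x = 8/x)
((Y(-3 - 1*4)*7 - 5) + u)² = (((8/(-3 - 1*4))*7 - 5) + 560/43)² = (((8/(-3 - 4))*7 - 5) + 560/43)² = (((8/(-7))*7 - 5) + 560/43)² = (((8*(-⅐))*7 - 5) + 560/43)² = ((-8/7*7 - 5) + 560/43)² = ((-8 - 5) + 560/43)² = (-13 + 560/43)² = (1/43)² = 1/1849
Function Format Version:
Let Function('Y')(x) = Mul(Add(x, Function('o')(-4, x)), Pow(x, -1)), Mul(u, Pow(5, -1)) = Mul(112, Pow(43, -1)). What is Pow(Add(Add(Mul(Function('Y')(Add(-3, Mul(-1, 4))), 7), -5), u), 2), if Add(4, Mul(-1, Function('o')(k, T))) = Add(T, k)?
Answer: Rational(1, 1849) ≈ 0.00054083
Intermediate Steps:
Function('o')(k, T) = Add(4, Mul(-1, T), Mul(-1, k)) (Function('o')(k, T) = Add(4, Mul(-1, Add(T, k))) = Add(4, Add(Mul(-1, T), Mul(-1, k))) = Add(4, Mul(-1, T), Mul(-1, k)))
u = Rational(560, 43) (u = Mul(5, Mul(112, Pow(43, -1))) = Mul(5, Mul(112, Rational(1, 43))) = Mul(5, Rational(112, 43)) = Rational(560, 43) ≈ 13.023)
Function('Y')(x) = Mul(8, Pow(x, -1)) (Function('Y')(x) = Mul(Add(x, Add(4, Mul(-1, x), Mul(-1, -4))), Pow(x, -1)) = Mul(Add(x, Add(4, Mul(-1, x), 4)), Pow(x, -1)) = Mul(Add(x, Add(8, Mul(-1, x))), Pow(x, -1)) = Mul(8, Pow(x, -1)))
Pow(Add(Add(Mul(Function('Y')(Add(-3, Mul(-1, 4))), 7), -5), u), 2) = Pow(Add(Add(Mul(Mul(8, Pow(Add(-3, Mul(-1, 4)), -1)), 7), -5), Rational(560, 43)), 2) = Pow(Add(Add(Mul(Mul(8, Pow(Add(-3, -4), -1)), 7), -5), Rational(560, 43)), 2) = Pow(Add(Add(Mul(Mul(8, Pow(-7, -1)), 7), -5), Rational(560, 43)), 2) = Pow(Add(Add(Mul(Mul(8, Rational(-1, 7)), 7), -5), Rational(560, 43)), 2) = Pow(Add(Add(Mul(Rational(-8, 7), 7), -5), Rational(560, 43)), 2) = Pow(Add(Add(-8, -5), Rational(560, 43)), 2) = Pow(Add(-13, Rational(560, 43)), 2) = Pow(Rational(1, 43), 2) = Rational(1, 1849)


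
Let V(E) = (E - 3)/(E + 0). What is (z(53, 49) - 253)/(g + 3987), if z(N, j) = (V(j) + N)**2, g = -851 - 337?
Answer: 6377996/6720399 ≈ 0.94905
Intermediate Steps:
g = -1188
V(E) = (-3 + E)/E
z(N, j) = (N + (-3 + j)/j)**2 (z(N, j) = ((-3 + j)/j + N)**2 = (N + (-3 + j)/j)**2)
(z(53, 49) - 253)/(g + 3987) = ((-3 + 49 + 53*49)**2/49**2 - 253)/(-1188 + 3987) = ((-3 + 49 + 2597)**2/2401 - 253)/2799 = ((1/2401)*2643**2 - 253)*(1/2799) = ((1/2401)*6985449 - 253)*(1/2799) = (6985449/2401 - 253)*(1/2799) = (6377996/2401)*(1/2799) = 6377996/6720399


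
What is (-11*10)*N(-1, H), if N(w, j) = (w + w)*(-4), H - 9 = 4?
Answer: -880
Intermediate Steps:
H = 13 (H = 9 + 4 = 13)
N(w, j) = -8*w (N(w, j) = (2*w)*(-4) = -8*w)
(-11*10)*N(-1, H) = (-11*10)*(-8*(-1)) = -110*8 = -880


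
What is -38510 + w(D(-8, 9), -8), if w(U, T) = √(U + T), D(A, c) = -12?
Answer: -38510 + 2*I*√5 ≈ -38510.0 + 4.4721*I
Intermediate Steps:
w(U, T) = √(T + U)
-38510 + w(D(-8, 9), -8) = -38510 + √(-8 - 12) = -38510 + √(-20) = -38510 + 2*I*√5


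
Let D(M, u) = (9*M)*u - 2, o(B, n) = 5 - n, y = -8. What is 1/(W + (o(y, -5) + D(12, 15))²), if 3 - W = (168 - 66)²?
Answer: 1/2639983 ≈ 3.7879e-7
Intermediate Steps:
D(M, u) = -2 + 9*M*u (D(M, u) = 9*M*u - 2 = -2 + 9*M*u)
W = -10401 (W = 3 - (168 - 66)² = 3 - 1*102² = 3 - 1*10404 = 3 - 10404 = -10401)
1/(W + (o(y, -5) + D(12, 15))²) = 1/(-10401 + ((5 - 1*(-5)) + (-2 + 9*12*15))²) = 1/(-10401 + ((5 + 5) + (-2 + 1620))²) = 1/(-10401 + (10 + 1618)²) = 1/(-10401 + 1628²) = 1/(-10401 + 2650384) = 1/2639983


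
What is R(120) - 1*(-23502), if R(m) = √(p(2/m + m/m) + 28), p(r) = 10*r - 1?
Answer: 23502 + √1338/6 ≈ 23508.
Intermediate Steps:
p(r) = -1 + 10*r
R(m) = √(37 + 20/m) (R(m) = √((-1 + 10*(2/m + m/m)) + 28) = √((-1 + 10*(2/m + 1)) + 28) = √((-1 + 10*(1 + 2/m)) + 28) = √((-1 + (10 + 20/m)) + 28) = √((9 + 20/m) + 28) = √(37 + 20/m))
R(120) - 1*(-23502) = √(37 + 20/120) - 1*(-23502) = √(37 + 20*(1/120)) + 23502 = √(37 + ⅙) + 23502 = √(223/6) + 23502 = √1338/6 + 23502 = 23502 + √1338/6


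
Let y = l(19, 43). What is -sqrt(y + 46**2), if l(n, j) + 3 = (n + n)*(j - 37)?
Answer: -sqrt(2341) ≈ -48.384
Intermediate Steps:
l(n, j) = -3 + 2*n*(-37 + j) (l(n, j) = -3 + (n + n)*(j - 37) = -3 + (2*n)*(-37 + j) = -3 + 2*n*(-37 + j))
y = 225 (y = -3 - 74*19 + 2*43*19 = -3 - 1406 + 1634 = 225)
-sqrt(y + 46**2) = -sqrt(225 + 46**2) = -sqrt(225 + 2116) = -sqrt(2341)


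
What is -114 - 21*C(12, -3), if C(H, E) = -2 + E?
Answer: -9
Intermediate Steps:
-114 - 21*C(12, -3) = -114 - 21*(-2 - 3) = -114 - 21*(-5) = -114 + 105 = -9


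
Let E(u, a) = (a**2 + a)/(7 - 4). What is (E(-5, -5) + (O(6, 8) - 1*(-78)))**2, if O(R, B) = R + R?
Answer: 84100/9 ≈ 9344.4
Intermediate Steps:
O(R, B) = 2*R
E(u, a) = a/3 + a**2/3 (E(u, a) = (a + a**2)/3 = (a + a**2)*(1/3) = a/3 + a**2/3)
(E(-5, -5) + (O(6, 8) - 1*(-78)))**2 = ((1/3)*(-5)*(1 - 5) + (2*6 - 1*(-78)))**2 = ((1/3)*(-5)*(-4) + (12 + 78))**2 = (20/3 + 90)**2 = (290/3)**2 = 84100/9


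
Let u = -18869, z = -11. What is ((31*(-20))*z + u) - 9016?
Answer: -21065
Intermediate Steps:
((31*(-20))*z + u) - 9016 = ((31*(-20))*(-11) - 18869) - 9016 = (-620*(-11) - 18869) - 9016 = (6820 - 18869) - 9016 = -12049 - 9016 = -21065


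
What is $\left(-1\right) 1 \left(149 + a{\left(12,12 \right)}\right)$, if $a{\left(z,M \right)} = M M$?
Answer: $-293$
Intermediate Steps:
$a{\left(z,M \right)} = M^{2}$
$\left(-1\right) 1 \left(149 + a{\left(12,12 \right)}\right) = \left(-1\right) 1 \left(149 + 12^{2}\right) = - (149 + 144) = \left(-1\right) 293 = -293$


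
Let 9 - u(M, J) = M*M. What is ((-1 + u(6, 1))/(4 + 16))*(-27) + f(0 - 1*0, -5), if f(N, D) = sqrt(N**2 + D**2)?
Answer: 214/5 ≈ 42.800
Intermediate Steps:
u(M, J) = 9 - M**2 (u(M, J) = 9 - M*M = 9 - M**2)
f(N, D) = sqrt(D**2 + N**2)
((-1 + u(6, 1))/(4 + 16))*(-27) + f(0 - 1*0, -5) = ((-1 + (9 - 1*6**2))/(4 + 16))*(-27) + sqrt((-5)**2 + (0 - 1*0)**2) = ((-1 + (9 - 1*36))/20)*(-27) + sqrt(25 + (0 + 0)**2) = ((-1 + (9 - 36))*(1/20))*(-27) + sqrt(25 + 0**2) = ((-1 - 27)*(1/20))*(-27) + sqrt(25 + 0) = -28*1/20*(-27) + sqrt(25) = -7/5*(-27) + 5 = 189/5 + 5 = 214/5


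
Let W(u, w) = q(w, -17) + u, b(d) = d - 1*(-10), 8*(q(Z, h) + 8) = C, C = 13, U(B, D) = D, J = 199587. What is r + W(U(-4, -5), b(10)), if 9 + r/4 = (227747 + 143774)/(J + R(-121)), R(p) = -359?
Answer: -15904685/398456 ≈ -39.916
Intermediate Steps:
r = -1421531/49807 (r = -36 + 4*((227747 + 143774)/(199587 - 359)) = -36 + 4*(371521/199228) = -36 + 371521/49807 = -1421531/49807 ≈ -28.541)
q(Z, h) = -51/8 (q(Z, h) = -8 + (1/8)*13 = -8 + 13/8 = -51/8)
b(d) = 10 + d (b(d) = d + 10 = 10 + d)
W(u, w) = -51/8 + u
r + W(U(-4, -5), b(10)) = -1421531/49807 + (-51/8 - 5) = -1421531/49807 - 91/8 = -15904685/398456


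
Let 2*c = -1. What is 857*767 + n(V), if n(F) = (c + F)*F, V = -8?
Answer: 657387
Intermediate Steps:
c = -½ (c = (½)*(-1) = -½ ≈ -0.50000)
n(F) = F*(-½ + F) (n(F) = (-½ + F)*F = F*(-½ + F))
857*767 + n(V) = 857*767 - 8*(-½ - 8) = 657319 - 8*(-17/2) = 657319 + 68 = 657387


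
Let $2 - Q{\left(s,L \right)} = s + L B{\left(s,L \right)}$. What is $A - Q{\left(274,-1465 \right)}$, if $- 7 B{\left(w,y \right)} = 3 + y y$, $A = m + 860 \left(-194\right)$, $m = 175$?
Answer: $449008467$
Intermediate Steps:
$A = -166665$ ($A = 175 + 860 \left(-194\right) = 175 - 166840 = -166665$)
$B{\left(w,y \right)} = - \frac{3}{7} - \frac{y^{2}}{7}$ ($B{\left(w,y \right)} = - \frac{3 + y y}{7} = - \frac{3 + y^{2}}{7} = - \frac{3}{7} - \frac{y^{2}}{7}$)
$Q{\left(s,L \right)} = 2 - s - L \left(- \frac{3}{7} - \frac{L^{2}}{7}\right)$ ($Q{\left(s,L \right)} = 2 - \left(s + L \left(- \frac{3}{7} - \frac{L^{2}}{7}\right)\right) = 2 - s - L \left(- \frac{3}{7} - \frac{L^{2}}{7}\right)$)
$A - Q{\left(274,-1465 \right)} = -166665 - \left(2 - 274 + \frac{1}{7} \left(-1465\right) \left(3 + \left(-1465\right)^{2}\right)\right) = -166665 - \left(2 - 274 + \frac{1}{7} \left(-1465\right) \left(3 + 2146225\right)\right) = -166665 - \left(2 - 274 + \frac{1}{7} \left(-1465\right) 2146228\right) = -166665 - \left(2 - 274 - 449174860\right) = -166665 - -449175132 = -166665 + 449175132 = 449008467$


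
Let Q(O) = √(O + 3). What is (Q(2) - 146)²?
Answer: (146 - √5)² ≈ 20668.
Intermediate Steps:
Q(O) = √(3 + O)
(Q(2) - 146)² = (√(3 + 2) - 146)² = (√5 - 146)² = (-146 + √5)²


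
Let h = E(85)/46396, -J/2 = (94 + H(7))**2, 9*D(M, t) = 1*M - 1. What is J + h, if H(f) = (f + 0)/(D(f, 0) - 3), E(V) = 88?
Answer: -192102616/11599 ≈ -16562.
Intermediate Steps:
D(M, t) = -1/9 + M/9 (D(M, t) = (1*M - 1)/9 = (M - 1)/9 = (-1 + M)/9 = -1/9 + M/9)
H(f) = f/(-28/9 + f/9) (H(f) = (f + 0)/((-1/9 + f/9) - 3) = f/(-28/9 + f/9))
J = -16562 (J = -2*(94 + 9*7/(-28 + 7))**2 = -2*(94 + 9*7/(-21))**2 = -2*(94 + 9*7*(-1/21))**2 = -2*(94 - 3)**2 = -2*91**2 = -2*8281 = -16562)
h = 22/11599 (h = 88/46396 = 88*(1/46396) = 22/11599 ≈ 0.0018967)
J + h = -16562 + 22/11599 = -192102616/11599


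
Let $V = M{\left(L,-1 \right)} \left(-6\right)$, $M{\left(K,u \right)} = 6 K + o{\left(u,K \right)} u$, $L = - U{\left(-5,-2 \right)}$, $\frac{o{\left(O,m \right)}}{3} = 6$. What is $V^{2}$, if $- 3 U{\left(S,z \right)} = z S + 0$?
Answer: $144$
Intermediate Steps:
$o{\left(O,m \right)} = 18$ ($o{\left(O,m \right)} = 3 \cdot 6 = 18$)
$U{\left(S,z \right)} = - \frac{S z}{3}$ ($U{\left(S,z \right)} = - \frac{z S + 0}{3} = - \frac{S z + 0}{3} = - \frac{S z}{3}$)
$L = \frac{10}{3}$ ($L = - \frac{\left(-1\right) \left(-5\right) \left(-2\right)}{3} = \left(-1\right) \left(- \frac{10}{3}\right) = \frac{10}{3} \approx 3.3333$)
$M{\left(K,u \right)} = 6 K + 18 u$
$V = -12$ ($V = \left(6 \cdot \frac{10}{3} + 18 \left(-1\right)\right) \left(-6\right) = \left(20 - 18\right) \left(-6\right) = 2 \left(-6\right) = -12$)
$V^{2} = \left(-12\right)^{2} = 144$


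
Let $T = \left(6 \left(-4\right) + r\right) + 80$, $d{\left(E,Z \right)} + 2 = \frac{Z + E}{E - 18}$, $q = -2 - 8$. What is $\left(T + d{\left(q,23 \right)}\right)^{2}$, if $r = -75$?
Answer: $\frac{361201}{784} \approx 460.72$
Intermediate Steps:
$q = -10$
$d{\left(E,Z \right)} = -2 + \frac{E + Z}{-18 + E}$ ($d{\left(E,Z \right)} = -2 + \frac{Z + E}{E - 18} = -2 + \frac{E + Z}{-18 + E}$)
$T = -19$ ($T = \left(6 \left(-4\right) - 75\right) + 80 = \left(-24 - 75\right) + 80 = -99 + 80 = -19$)
$\left(T + d{\left(q,23 \right)}\right)^{2} = \left(-19 + \frac{36 + 23 - -10}{-18 - 10}\right)^{2} = \left(-19 + \frac{36 + 23 + 10}{-28}\right)^{2} = \left(-19 - \frac{69}{28}\right)^{2} = \left(- \frac{601}{28}\right)^{2} = \frac{361201}{784}$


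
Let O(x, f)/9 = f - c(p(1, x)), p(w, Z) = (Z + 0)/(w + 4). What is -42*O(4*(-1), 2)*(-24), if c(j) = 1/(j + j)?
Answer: 23814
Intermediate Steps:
p(w, Z) = Z/(4 + w)
c(j) = 1/(2*j)
O(x, f) = 9*f - 45/(2*x) (O(x, f) = 9*(f - 1/(2*(x/(4 + 1)))) = 9*(f - 1/(2*(x/5))) = 9*(f - 5/x/2) = 9*(f - 5/(2*x)) = 9*f - 45/(2*x))
-42*O(4*(-1), 2)*(-24) = -42*(9*2 - 45/(2*(4*(-1))))*(-24) = -42*(18 - 45/2/(-4))*(-24) = -42*(18 - 45/2*(-¼))*(-24) = -42*(18 + 45/8)*(-24) = -42*189/8*(-24) = -3969/4*(-24) = 23814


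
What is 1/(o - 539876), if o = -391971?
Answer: -1/931847 ≈ -1.0731e-6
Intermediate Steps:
1/(o - 539876) = 1/(-391971 - 539876) = 1/(-931847) = -1/931847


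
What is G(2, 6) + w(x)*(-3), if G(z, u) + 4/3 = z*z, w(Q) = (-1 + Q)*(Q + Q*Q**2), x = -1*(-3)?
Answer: -532/3 ≈ -177.33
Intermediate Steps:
x = 3
w(Q) = (-1 + Q)*(Q + Q**3)
G(z, u) = -4/3 + z**2 (G(z, u) = -4/3 + z*z = -4/3 + z**2)
G(2, 6) + w(x)*(-3) = (-4/3 + 2**2) + (3*(-1 + 3 + 3**3 - 1*3**2))*(-3) = (-4/3 + 4) + (3*(-1 + 3 + 27 - 1*9))*(-3) = 8/3 + (3*(-1 + 3 + 27 - 9))*(-3) = 8/3 + (3*20)*(-3) = 8/3 + 60*(-3) = 8/3 - 180 = -532/3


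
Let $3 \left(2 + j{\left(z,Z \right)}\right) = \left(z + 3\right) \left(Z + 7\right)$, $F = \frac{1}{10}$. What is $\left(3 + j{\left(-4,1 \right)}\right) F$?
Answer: $- \frac{1}{6} \approx -0.16667$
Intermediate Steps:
$F = \frac{1}{10} \approx 0.1$
$j{\left(z,Z \right)} = -2 + \frac{\left(3 + z\right) \left(7 + Z\right)}{3}$ ($j{\left(z,Z \right)} = -2 + \frac{\left(z + 3\right) \left(Z + 7\right)}{3} = -2 + \frac{\left(3 + z\right) \left(7 + Z\right)}{3}$)
$\left(3 + j{\left(-4,1 \right)}\right) F = \left(3 + \left(5 + 1 + \frac{7}{3} \left(-4\right) + \frac{1}{3} \cdot 1 \left(-4\right)\right)\right) \frac{1}{10} = \left(3 + \left(5 + 1 - \frac{28}{3} - \frac{4}{3}\right)\right) \frac{1}{10} = \left(3 - \frac{14}{3}\right) \frac{1}{10} = \left(- \frac{5}{3}\right) \frac{1}{10} = - \frac{1}{6}$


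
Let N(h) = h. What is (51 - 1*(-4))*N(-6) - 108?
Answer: -438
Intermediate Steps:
(51 - 1*(-4))*N(-6) - 108 = (51 - 1*(-4))*(-6) - 108 = (51 + 4)*(-6) - 108 = 55*(-6) - 108 = -330 - 108 = -438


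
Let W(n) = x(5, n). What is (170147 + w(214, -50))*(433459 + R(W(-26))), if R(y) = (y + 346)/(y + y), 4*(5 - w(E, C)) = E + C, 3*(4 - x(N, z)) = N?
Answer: 1032483781281/14 ≈ 7.3749e+10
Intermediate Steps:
x(N, z) = 4 - N/3
w(E, C) = 5 - C/4 - E/4 (w(E, C) = 5 - (E + C)/4 = 5 - (C + E)/4 = 5 + (-C/4 - E/4) = 5 - C/4 - E/4)
W(n) = 7/3 (W(n) = 4 - 1/3*5 = 4 - 5/3 = 7/3)
R(y) = (346 + y)/(2*y) (R(y) = (346 + y)/((2*y)) = (346 + y)*(1/(2*y)) = (346 + y)/(2*y))
(170147 + w(214, -50))*(433459 + R(W(-26))) = (170147 + (5 - 1/4*(-50) - 1/4*214))*(433459 + (346 + 7/3)/(2*(7/3))) = (170147 + (5 + 25/2 - 107/2))*(433459 + (1/2)*(3/7)*(1045/3)) = (170147 - 36)*(433459 + 1045/14) = 170111*(6069471/14) = 1032483781281/14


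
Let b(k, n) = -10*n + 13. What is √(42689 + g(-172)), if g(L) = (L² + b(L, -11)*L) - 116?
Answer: √51001 ≈ 225.83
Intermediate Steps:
b(k, n) = 13 - 10*n
g(L) = -116 + L² + 123*L (g(L) = (L² + (13 - 10*(-11))*L) - 116 = (L² + (13 + 110)*L) - 116 = (L² + 123*L) - 116 = -116 + L² + 123*L)
√(42689 + g(-172)) = √(42689 + (-116 + (-172)² + 123*(-172))) = √(42689 + (-116 + 29584 - 21156)) = √(42689 + 8312) = √51001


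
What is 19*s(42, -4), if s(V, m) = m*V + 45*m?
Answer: -6612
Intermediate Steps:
s(V, m) = 45*m + V*m (s(V, m) = V*m + 45*m = 45*m + V*m)
19*s(42, -4) = 19*(-4*(45 + 42)) = 19*(-4*87) = 19*(-348) = -6612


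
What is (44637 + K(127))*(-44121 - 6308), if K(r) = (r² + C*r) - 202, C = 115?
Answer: -3790697501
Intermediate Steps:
K(r) = -202 + r² + 115*r (K(r) = (r² + 115*r) - 202 = -202 + r² + 115*r)
(44637 + K(127))*(-44121 - 6308) = (44637 + (-202 + 127² + 115*127))*(-44121 - 6308) = (44637 + (-202 + 16129 + 14605))*(-50429) = (44637 + 30532)*(-50429) = 75169*(-50429) = -3790697501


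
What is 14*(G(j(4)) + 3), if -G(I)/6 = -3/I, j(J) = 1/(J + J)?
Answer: 2058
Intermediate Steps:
j(J) = 1/(2*J)
G(I) = 18/I (G(I) = -(-18)/I = 18/I)
14*(G(j(4)) + 3) = 14*(18/(((1/2)/4)) + 3) = 14*(18/(((1/2)*(1/4))) + 3) = 14*(18/(1/8) + 3) = 14*(18*8 + 3) = 14*(144 + 3) = 14*147 = 2058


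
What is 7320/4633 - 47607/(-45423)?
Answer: 26336171/10021179 ≈ 2.6281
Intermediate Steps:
7320/4633 - 47607/(-45423) = 7320*(1/4633) - 47607*(-1/45423) = 7320/4633 + 2267/2163 = 26336171/10021179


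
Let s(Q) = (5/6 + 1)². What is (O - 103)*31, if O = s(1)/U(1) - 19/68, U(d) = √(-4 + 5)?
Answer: -947825/306 ≈ -3097.5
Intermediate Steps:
s(Q) = 121/36 (s(Q) = (5*(⅙) + 1)² = (⅚ + 1)² = (11/6)² = 121/36)
U(d) = 1 (U(d) = √1 = 1)
O = 943/306 (O = (121/36)/1 - 19/68 = (121/36)*1 - 19*1/68 = 121/36 - 19/68 = 943/306 ≈ 3.0817)
(O - 103)*31 = (943/306 - 103)*31 = -30575/306*31 = -947825/306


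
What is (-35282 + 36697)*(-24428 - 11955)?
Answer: -51481945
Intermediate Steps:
(-35282 + 36697)*(-24428 - 11955) = 1415*(-36383) = -51481945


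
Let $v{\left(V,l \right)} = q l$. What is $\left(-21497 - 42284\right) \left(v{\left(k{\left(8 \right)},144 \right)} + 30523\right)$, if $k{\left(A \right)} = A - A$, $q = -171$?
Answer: $-376244119$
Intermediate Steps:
$k{\left(A \right)} = 0$
$v{\left(V,l \right)} = - 171 l$
$\left(-21497 - 42284\right) \left(v{\left(k{\left(8 \right)},144 \right)} + 30523\right) = \left(-21497 - 42284\right) \left(\left(-171\right) 144 + 30523\right) = - 63781 \left(-24624 + 30523\right) = \left(-63781\right) 5899 = -376244119$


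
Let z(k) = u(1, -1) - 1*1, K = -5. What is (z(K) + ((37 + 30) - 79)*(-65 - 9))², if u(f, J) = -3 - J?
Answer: 783225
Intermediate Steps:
z(k) = -3 (z(k) = (-3 - 1*(-1)) - 1*1 = (-3 + 1) - 1 = -2 - 1 = -3)
(z(K) + ((37 + 30) - 79)*(-65 - 9))² = (-3 + ((37 + 30) - 79)*(-65 - 9))² = (-3 + (67 - 79)*(-74))² = (-3 - 12*(-74))² = (-3 + 888)² = 885² = 783225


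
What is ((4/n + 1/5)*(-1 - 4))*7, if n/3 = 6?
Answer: -133/9 ≈ -14.778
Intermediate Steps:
n = 18 (n = 3*6 = 18)
((4/n + 1/5)*(-1 - 4))*7 = ((4/18 + 1/5)*(-1 - 4))*7 = ((4*(1/18) + 1*(1/5))*(-5))*7 = ((2/9 + 1/5)*(-5))*7 = ((19/45)*(-5))*7 = -19/9*7 = -133/9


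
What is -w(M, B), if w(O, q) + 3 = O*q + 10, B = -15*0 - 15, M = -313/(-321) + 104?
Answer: 167736/107 ≈ 1567.6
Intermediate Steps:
M = 33697/321 (M = -313*(-1/321) + 104 = 313/321 + 104 = 33697/321 ≈ 104.98)
B = -15 (B = 0 - 15 = -15)
w(O, q) = 7 + O*q (w(O, q) = -3 + (O*q + 10) = -3 + (10 + O*q) = 7 + O*q)
-w(M, B) = -(7 + (33697/321)*(-15)) = -(7 - 168485/107) = -1*(-167736/107) = 167736/107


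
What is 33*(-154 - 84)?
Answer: -7854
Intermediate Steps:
33*(-154 - 84) = 33*(-238) = -7854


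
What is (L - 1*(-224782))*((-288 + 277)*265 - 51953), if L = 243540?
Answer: -25695891496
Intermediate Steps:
(L - 1*(-224782))*((-288 + 277)*265 - 51953) = (243540 - 1*(-224782))*((-288 + 277)*265 - 51953) = (243540 + 224782)*(-11*265 - 51953) = 468322*(-2915 - 51953) = 468322*(-54868) = -25695891496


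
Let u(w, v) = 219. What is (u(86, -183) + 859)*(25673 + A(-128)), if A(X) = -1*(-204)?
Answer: 27895406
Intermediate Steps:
A(X) = 204
(u(86, -183) + 859)*(25673 + A(-128)) = (219 + 859)*(25673 + 204) = 1078*25877 = 27895406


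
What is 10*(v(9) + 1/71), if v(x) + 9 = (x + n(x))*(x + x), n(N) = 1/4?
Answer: 111835/71 ≈ 1575.1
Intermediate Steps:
n(N) = ¼ (n(N) = 1*(¼) = ¼)
v(x) = -9 + 2*x*(¼ + x) (v(x) = -9 + (x + ¼)*(x + x) = -9 + (¼ + x)*(2*x) = -9 + 2*x*(¼ + x))
10*(v(9) + 1/71) = 10*((-9 + (½)*9 + 2*9²) + 1/71) = 10*((-9 + 9/2 + 2*81) + 1/71) = 10*((-9 + 9/2 + 162) + 1/71) = 10*(315/2 + 1/71) = 10*(22367/142) = 111835/71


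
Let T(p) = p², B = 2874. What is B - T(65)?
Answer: -1351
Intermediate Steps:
B - T(65) = 2874 - 1*65² = 2874 - 1*4225 = 2874 - 4225 = -1351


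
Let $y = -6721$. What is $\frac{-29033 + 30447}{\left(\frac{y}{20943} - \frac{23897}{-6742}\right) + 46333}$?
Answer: $\frac{2193995124}{71896356857} \approx 0.030516$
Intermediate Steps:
$\frac{-29033 + 30447}{\left(\frac{y}{20943} - \frac{23897}{-6742}\right) + 46333} = \frac{-29033 + 30447}{\left(- \frac{6721}{20943} - \frac{23897}{-6742}\right) + 46333} = \frac{1414}{\left(\left(-6721\right) \frac{1}{20943} - - \frac{23897}{6742}\right) + 46333} = \frac{1414}{\left(- \frac{517}{1611} + \frac{23897}{6742}\right) + 46333} = \frac{1414}{\frac{35012453}{10861362} + 46333} = \frac{1414}{\frac{503274497999}{10861362}} = 1414 \cdot \frac{10861362}{503274497999} = \frac{2193995124}{71896356857}$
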